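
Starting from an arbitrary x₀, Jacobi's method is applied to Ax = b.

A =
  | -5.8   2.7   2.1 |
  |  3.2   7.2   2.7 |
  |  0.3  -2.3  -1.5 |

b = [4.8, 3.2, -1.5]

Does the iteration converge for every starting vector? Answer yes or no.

Split A = D + L + U, D = diag(-5.8, 7.2, -1.5).
T_J = -D⁻¹(L+U): T[1,0] = -(3.2)/(7.2) = -0.4444; T[1,1] = 0.
  T[0,:] = [+0.0000 +0.4655 +0.3621]
  T[1,:] = [-0.4444 +0.0000 -0.3750]
  T[2,:] = [+0.2000 -1.5333 +0.0000]
|roots of det(T-λI)|: 0.8335, 0.5041, 0.5041.
spectral radius ρ = 0.8335; 0.8335 < 1 ⇒ converges.

yes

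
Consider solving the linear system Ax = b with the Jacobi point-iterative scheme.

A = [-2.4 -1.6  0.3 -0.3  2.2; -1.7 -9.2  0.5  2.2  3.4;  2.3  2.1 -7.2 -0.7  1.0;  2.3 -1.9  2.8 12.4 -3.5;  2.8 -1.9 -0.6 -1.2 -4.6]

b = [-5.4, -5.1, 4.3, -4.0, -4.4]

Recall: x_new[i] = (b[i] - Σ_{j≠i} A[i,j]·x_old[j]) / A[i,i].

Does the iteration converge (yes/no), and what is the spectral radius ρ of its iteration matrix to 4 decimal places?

yes, ρ = 0.8357

Diagonal D = diag(-2.4, -9.2, -7.2, 12.4, -4.6); L, U strict lower/upper.
Jacobi T = -D⁻¹(L+U): T[0,3] = -(-0.3)/(-2.4) = -0.1250; T[0,0] = 0.
  T[0,:] = [+0.0000  -0.6667  +0.1250  -0.1250  +0.9167]
  T[1,:] = [-0.1848  +0.0000  +0.0543  +0.2391  +0.3696]
  T[2,:] = [+0.3194  +0.2917  +0.0000  -0.0972  +0.1389]
  T[3,:] = [-0.1855  +0.1532  -0.2258  +0.0000  +0.2823]
  T[4,:] = [+0.6087  -0.4130  -0.1304  -0.2609  +0.0000]
moduli |λ_i(T)| = 0.8357, 0.6971, 0.3756, 0.3756, 0.2750.
ρ(T) = max|λ| = 0.8357; 0.8357 < 1, so it converges for any x₀.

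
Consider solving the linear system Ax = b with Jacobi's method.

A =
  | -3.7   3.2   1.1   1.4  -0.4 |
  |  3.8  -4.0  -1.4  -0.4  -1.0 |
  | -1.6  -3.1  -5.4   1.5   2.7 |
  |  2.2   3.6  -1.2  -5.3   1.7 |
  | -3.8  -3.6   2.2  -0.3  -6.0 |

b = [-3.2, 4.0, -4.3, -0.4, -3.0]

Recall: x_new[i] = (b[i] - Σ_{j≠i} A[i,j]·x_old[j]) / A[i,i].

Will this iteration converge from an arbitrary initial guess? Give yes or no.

no

Write A = D+L+U with D = diag(-3.7, -4, -5.4, -5.3, -6).
T_J = -D⁻¹(L+U): T[0,2] = -(1.1)/(-3.7) = +0.2973; T[0,0] = 0.
  T[0,:] = [+0.0000, +0.8649, +0.2973, +0.3784, -0.1081]
  T[1,:] = [+0.9500, +0.0000, -0.3500, -0.1000, -0.2500]
  T[2,:] = [-0.2963, -0.5741, +0.0000, +0.2778, +0.5000]
  T[3,:] = [+0.4151, +0.6792, -0.2264, +0.0000, +0.3208]
  T[4,:] = [-0.6333, -0.6000, +0.3667, -0.0500, +0.0000]
eigenvalue magnitudes: 1.2683, 0.9974, 0.3830, 0.3830, 0.2806.
spectral radius ρ = 1.2683; 1.2683 > 1: divergent.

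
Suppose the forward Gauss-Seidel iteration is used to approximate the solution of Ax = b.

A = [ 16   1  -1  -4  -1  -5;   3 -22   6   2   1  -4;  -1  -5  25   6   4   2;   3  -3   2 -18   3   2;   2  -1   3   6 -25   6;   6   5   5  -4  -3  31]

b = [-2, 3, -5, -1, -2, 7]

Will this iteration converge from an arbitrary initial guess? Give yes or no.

yes

Diagonal D = diag(16, -22, 25, -18, -25, 31); L, U strict lower/upper.
T_GS = -(D+L)⁻¹U: row 0 first, T[0,4] = -(-1)/(16) = +0.0625; later rows by forward substitution.
  T[0,:] = [+0.0000, -0.0625, +0.0625, +0.2500, +0.0625, +0.3125]
  T[1,:] = [+0.0000, -0.0085, +0.2812, +0.1250, +0.0540, -0.1392]
  T[2,:] = [+0.0000, -0.0042, +0.0588, -0.2050, -0.1467, -0.0953]
  T[3,:] = [+0.0000, -0.0095, -0.0299, -0.0019, +0.1518, +0.1758]
  T[4,:] = [+0.0000, -0.0074, -0.0064, -0.0101, +0.0217, +0.3013]
  T[5,:] = [+0.0000, +0.0122, -0.0714, -0.0367, +0.0245, +0.0292]
moduli |λ_i(T)| = 0.2408, 0.1659, 0.1659, 0.1123, 0.0425, 0.0000.
ρ(T) = max|λ| = 0.2408; 0.2408 < 1 ⇒ converges.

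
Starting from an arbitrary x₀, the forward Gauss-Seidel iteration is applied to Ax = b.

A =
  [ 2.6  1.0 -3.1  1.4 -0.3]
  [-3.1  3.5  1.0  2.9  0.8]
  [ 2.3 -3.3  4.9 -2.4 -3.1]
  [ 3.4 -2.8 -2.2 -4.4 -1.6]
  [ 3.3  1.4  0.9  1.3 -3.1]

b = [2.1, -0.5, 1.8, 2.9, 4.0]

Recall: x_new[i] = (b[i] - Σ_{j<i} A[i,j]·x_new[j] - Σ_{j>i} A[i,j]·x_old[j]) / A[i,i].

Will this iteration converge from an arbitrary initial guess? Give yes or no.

no

Write A = D+L+U with D = diag(2.6, 3.5, 4.9, -4.4, -3.1).
Gauss-Seidel: T = -(D+L)⁻¹U, row 0 first, T[0,4] = -(-0.3)/(2.6) = +0.1154; later rows by forward substitution.
  T[0,:] = [+0.0000  -0.3846  +1.1923  -0.5385  +0.1154]
  T[1,:] = [+0.0000  -0.3407  +0.7703  -1.3055  -0.1264]
  T[2,:] = [+0.0000  -0.0489  -0.0409  -0.1367  +0.4934]
  T[3,:] = [+0.0000  -0.0560  +0.4515  +0.4830  -0.4407]
  T[4,:] = [+0.0000  -0.6009  +1.7946  -0.9999  +0.0242]
eigenvalue magnitudes: 1.3541, 1.0085, 0.5016, 0.0304, 0.0000.
ρ = 1.3541; 1.3541 > 1, so it fails to converge.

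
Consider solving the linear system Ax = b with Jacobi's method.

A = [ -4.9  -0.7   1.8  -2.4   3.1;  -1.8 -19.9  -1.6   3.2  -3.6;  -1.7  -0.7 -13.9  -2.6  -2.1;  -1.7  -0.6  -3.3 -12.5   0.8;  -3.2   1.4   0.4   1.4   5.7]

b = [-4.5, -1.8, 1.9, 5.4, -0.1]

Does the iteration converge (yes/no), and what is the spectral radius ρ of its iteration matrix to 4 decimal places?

Diagonal D = diag(-4.9, -19.9, -13.9, -12.5, 5.7); L, U strict lower/upper.
Jacobi: T = -D⁻¹(L+U), T[0,2] = -(1.8)/(-4.9) = +0.3673; T[0,0] = 0.
  T[0,:] = [+0.0000, -0.1429, +0.3673, -0.4898, +0.6327]
  T[1,:] = [-0.0905, +0.0000, -0.0804, +0.1608, -0.1809]
  T[2,:] = [-0.1223, -0.0504, +0.0000, -0.1871, -0.1511]
  T[3,:] = [-0.1360, -0.0480, -0.2640, +0.0000, +0.0640]
  T[4,:] = [+0.5614, -0.2456, -0.0702, -0.2456, +0.0000]
eigenvalue magnitudes: 0.6271, 0.4930, 0.4930, 0.2798, 0.0723.
ρ(T) = max|λ| = 0.6271; 0.6271 < 1: convergent.

yes, ρ = 0.6271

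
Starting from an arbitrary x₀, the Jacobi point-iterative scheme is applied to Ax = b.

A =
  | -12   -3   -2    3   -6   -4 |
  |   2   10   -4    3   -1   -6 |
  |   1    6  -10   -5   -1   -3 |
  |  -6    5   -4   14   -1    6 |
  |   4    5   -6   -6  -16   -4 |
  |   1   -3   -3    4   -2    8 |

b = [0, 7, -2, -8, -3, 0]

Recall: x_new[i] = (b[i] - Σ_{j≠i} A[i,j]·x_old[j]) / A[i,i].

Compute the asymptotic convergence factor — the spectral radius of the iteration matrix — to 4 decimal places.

1.1549

Write A = D+L+U with D = diag(-12, 10, -10, 14, -16, 8).
T_J = -D⁻¹(L+U): T[0,2] = -(-2)/(-12) = -0.1667; T[0,0] = 0.
  T[0,:] = [+0.0000 -0.2500 -0.1667 +0.2500 -0.5000 -0.3333]
  T[1,:] = [-0.2000 +0.0000 +0.4000 -0.3000 +0.1000 +0.6000]
  T[2,:] = [+0.1000 +0.6000 +0.0000 -0.5000 -0.1000 -0.3000]
  T[3,:] = [+0.4286 -0.3571 +0.2857 +0.0000 +0.0714 -0.4286]
  T[4,:] = [+0.2500 +0.3125 -0.3750 -0.3750 +0.0000 -0.2500]
  T[5,:] = [-0.1250 +0.3750 +0.3750 -0.5000 +0.2500 +0.0000]
|roots of det(T-λI)|: 1.1549, 0.7820, 0.7820, 0.2801, 0.2801, 0.2559.
spectral radius ρ = 1.1549; 1.1549 > 1 ⇒ diverges.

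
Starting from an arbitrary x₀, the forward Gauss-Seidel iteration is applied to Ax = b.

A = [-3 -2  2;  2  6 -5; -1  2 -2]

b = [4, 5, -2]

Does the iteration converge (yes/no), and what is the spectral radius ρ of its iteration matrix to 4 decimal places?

Split A = D + L + U, D = diag(-3, 6, -2).
Gauss-Seidel: T = -(D+L)⁻¹U, row 0 first, T[0,1] = -(-2)/(-3) = -0.6667; later rows by forward substitution.
  T[0,:] = [+0.0000, -0.6667, +0.6667]
  T[1,:] = [+0.0000, +0.2222, +0.6111]
  T[2,:] = [+0.0000, +0.5556, +0.2778]
moduli |λ_i(T)| = 0.8333, 0.3333, 0.0000.
ρ = 0.8333; 0.8333 < 1: convergent.

yes, ρ = 0.8333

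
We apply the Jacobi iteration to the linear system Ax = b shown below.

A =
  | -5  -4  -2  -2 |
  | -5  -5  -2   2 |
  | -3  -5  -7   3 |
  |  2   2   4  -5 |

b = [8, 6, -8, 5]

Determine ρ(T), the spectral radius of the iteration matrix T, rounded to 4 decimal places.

1.3876

Write A = D+L+U with D = diag(-5, -5, -7, -5).
T_J = -D⁻¹(L+U): T[0,3] = -(-2)/(-5) = -0.4000; T[0,0] = 0.
  T[0,:] = [+0.0000, -0.8000, -0.4000, -0.4000]
  T[1,:] = [-1.0000, +0.0000, -0.4000, +0.4000]
  T[2,:] = [-0.4286, -0.7143, +0.0000, +0.4286]
  T[3,:] = [+0.4000, +0.4000, +0.8000, +0.0000]
|roots of det(T-λI)|: 1.3876, 0.8425, 0.8425, 0.2367.
spectral radius ρ = 1.3876; 1.3876 > 1, so it fails to converge.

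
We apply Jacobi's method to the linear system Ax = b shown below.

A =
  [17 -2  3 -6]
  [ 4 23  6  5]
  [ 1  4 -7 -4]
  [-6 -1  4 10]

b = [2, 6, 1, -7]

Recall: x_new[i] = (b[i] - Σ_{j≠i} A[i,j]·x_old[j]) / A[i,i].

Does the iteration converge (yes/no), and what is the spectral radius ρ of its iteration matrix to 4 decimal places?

yes, ρ = 0.7091

Split A = D + L + U, D = diag(17, 23, -7, 10).
Jacobi: T = -D⁻¹(L+U), T[2,3] = -(-4)/(-7) = -0.5714; T[2,2] = 0.
  T[0,:] = [+0.0000 +0.1176 -0.1765 +0.3529]
  T[1,:] = [-0.1739 +0.0000 -0.2609 -0.2174]
  T[2,:] = [+0.1429 +0.5714 +0.0000 -0.5714]
  T[3,:] = [+0.6000 +0.1000 -0.4000 +0.0000]
eigenvalue magnitudes: 0.7091, 0.5397, 0.4331, 0.4331.
ρ = 0.7091; 0.7091 < 1 ⇒ converges.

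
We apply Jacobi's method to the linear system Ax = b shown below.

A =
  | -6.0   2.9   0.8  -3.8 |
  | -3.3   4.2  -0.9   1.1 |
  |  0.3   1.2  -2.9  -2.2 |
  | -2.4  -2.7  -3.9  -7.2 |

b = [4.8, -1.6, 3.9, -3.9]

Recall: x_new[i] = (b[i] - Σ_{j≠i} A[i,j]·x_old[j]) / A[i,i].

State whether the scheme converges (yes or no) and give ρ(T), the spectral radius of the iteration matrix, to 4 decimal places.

no, ρ = 1.2581

Write A = D+L+U with D = diag(-6, 4.2, -2.9, -7.2).
Jacobi: T = -D⁻¹(L+U), T[2,0] = -(0.3)/(-2.9) = +0.1034; T[2,2] = 0.
  T[0,:] = [+0.0000  +0.4833  +0.1333  -0.6333]
  T[1,:] = [+0.7857  +0.0000  +0.2143  -0.2619]
  T[2,:] = [+0.1034  +0.4138  +0.0000  -0.7586]
  T[3,:] = [-0.3333  -0.3750  -0.5417  +0.0000]
|roots of det(T-λI)|: 1.2581, 0.7841, 0.4549, 0.0191.
ρ(T) = max|λ| = 1.2581; 1.2581 > 1: divergent.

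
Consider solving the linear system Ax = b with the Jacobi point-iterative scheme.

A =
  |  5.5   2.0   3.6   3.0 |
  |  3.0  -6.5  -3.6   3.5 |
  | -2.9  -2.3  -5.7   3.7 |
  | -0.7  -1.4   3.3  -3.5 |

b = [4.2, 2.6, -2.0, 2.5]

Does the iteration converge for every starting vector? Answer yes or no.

Let D = diag(5.5, -6.5, -5.7, -3.5); L, U the strict triangles.
T_J = -D⁻¹(L+U): T[2,0] = -(-2.9)/(-5.7) = -0.5088; T[2,2] = 0.
  T[0,:] = [+0.0000  -0.3636  -0.6545  -0.5455]
  T[1,:] = [+0.4615  +0.0000  -0.5538  +0.5385]
  T[2,:] = [-0.5088  -0.4035  +0.0000  +0.6491]
  T[3,:] = [-0.2000  -0.4000  +0.9429  +0.0000]
moduli |λ_i(T)| = 1.2375, 0.9478, 0.6020, 0.6020.
spectral radius ρ = 1.2375; 1.2375 > 1, so it fails to converge.

no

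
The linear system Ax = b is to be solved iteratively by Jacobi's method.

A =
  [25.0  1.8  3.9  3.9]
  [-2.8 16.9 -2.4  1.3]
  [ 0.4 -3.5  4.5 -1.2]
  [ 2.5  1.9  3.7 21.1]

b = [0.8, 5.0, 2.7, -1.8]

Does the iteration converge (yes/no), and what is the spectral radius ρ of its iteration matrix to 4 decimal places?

yes, ρ = 0.3449

Write A = D+L+U with D = diag(25, 16.9, 4.5, 21.1).
Jacobi: T = -D⁻¹(L+U), T[1,3] = -(1.3)/(16.9) = -0.0769; T[1,1] = 0.
  T[0,:] = [+0.0000  -0.0720  -0.1560  -0.1560]
  T[1,:] = [+0.1657  +0.0000  +0.1420  -0.0769]
  T[2,:] = [-0.0889  +0.7778  +0.0000  +0.2667]
  T[3,:] = [-0.1185  -0.0900  -0.1754  +0.0000]
|roots of det(T-λI)|: 0.3449, 0.2630, 0.0797, 0.0797.
ρ = 0.3449; 0.3449 < 1 ⇒ converges.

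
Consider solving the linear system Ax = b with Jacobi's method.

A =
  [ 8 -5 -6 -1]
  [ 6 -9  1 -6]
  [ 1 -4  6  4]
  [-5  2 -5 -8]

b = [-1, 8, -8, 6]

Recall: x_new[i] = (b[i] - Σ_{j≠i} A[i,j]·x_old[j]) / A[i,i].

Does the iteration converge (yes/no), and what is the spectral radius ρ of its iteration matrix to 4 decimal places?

Split A = D + L + U, D = diag(8, -9, 6, -8).
Jacobi T = -D⁻¹(L+U): T[1,0] = -(6)/(-9) = +0.6667; T[1,1] = 0.
  T[0,:] = [+0.0000, +0.6250, +0.7500, +0.1250]
  T[1,:] = [+0.6667, +0.0000, +0.1111, -0.6667]
  T[2,:] = [-0.1667, +0.6667, +0.0000, -0.6667]
  T[3,:] = [-0.6250, +0.2500, -0.6250, +0.0000]
|λ(T)| sorted: 1.2028, 1.0138, 1.0138, 0.0917.
ρ = 1.2028; 1.2028 > 1, so it fails to converge.

no, ρ = 1.2028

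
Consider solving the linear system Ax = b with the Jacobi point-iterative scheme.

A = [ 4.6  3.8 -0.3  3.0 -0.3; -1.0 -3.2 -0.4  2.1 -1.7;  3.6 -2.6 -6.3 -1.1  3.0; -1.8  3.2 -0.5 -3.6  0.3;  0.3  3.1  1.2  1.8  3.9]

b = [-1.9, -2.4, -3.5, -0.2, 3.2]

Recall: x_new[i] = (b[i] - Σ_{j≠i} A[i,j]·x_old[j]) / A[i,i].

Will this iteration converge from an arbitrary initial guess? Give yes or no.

no

Diagonal D = diag(4.6, -3.2, -6.3, -3.6, 3.9); L, U strict lower/upper.
Jacobi T = -D⁻¹(L+U): T[1,0] = -(-1)/(-3.2) = -0.3125; T[1,1] = 0.
  T[0,:] = [+0.0000 -0.8261 +0.0652 -0.6522 +0.0652]
  T[1,:] = [-0.3125 +0.0000 -0.1250 +0.6562 -0.5312]
  T[2,:] = [+0.5714 -0.4127 +0.0000 -0.1746 +0.4762]
  T[3,:] = [-0.5000 +0.8889 -0.1389 +0.0000 +0.0833]
  T[4,:] = [-0.0769 -0.7949 -0.3077 -0.4615 +0.0000]
eigenvalue magnitudes: 1.4697, 0.8849, 0.4185, 0.2450, 0.2450.
spectral radius ρ = 1.4697; 1.4697 > 1, so it fails to converge.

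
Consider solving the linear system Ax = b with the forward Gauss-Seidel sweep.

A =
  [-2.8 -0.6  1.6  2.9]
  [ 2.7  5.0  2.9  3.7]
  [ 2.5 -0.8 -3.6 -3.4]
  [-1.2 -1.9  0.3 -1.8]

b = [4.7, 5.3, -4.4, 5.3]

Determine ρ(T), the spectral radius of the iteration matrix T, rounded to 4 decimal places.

1.1554

Write A = D+L+U with D = diag(-2.8, 5, -3.6, -1.8).
Gauss-Seidel: T = -(D+L)⁻¹U, row 0 first, T[0,1] = -(-0.6)/(-2.8) = -0.2143; later rows by forward substitution.
  T[0,:] = [+0.0000, -0.2143, +0.5714, +1.0357]
  T[1,:] = [+0.0000, +0.1157, -0.8886, -1.2993]
  T[2,:] = [+0.0000, -0.1745, +0.5943, +0.0635]
  T[3,:] = [+0.0000, -0.0084, +0.6560, +0.6916]
|roots of det(T-λI)|: 1.1554, 0.2602, 0.2602, 0.0000.
spectral radius ρ = 1.1554; 1.1554 > 1: divergent.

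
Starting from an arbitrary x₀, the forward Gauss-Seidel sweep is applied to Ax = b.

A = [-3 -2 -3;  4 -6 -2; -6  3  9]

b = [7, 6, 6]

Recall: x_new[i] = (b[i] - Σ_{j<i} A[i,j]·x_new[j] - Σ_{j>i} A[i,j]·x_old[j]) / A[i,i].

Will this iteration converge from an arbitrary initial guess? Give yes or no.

yes

Let D = diag(-3, -6, 9); L, U the strict triangles.
GS T = -(D+L)⁻¹U: row 0 first, T[0,1] = -(-2)/(-3) = -0.6667; later rows by forward substitution.
  T[0,:] = [+0.0000  -0.6667  -1.0000]
  T[1,:] = [+0.0000  -0.4444  -1.0000]
  T[2,:] = [+0.0000  -0.2963  -0.3333]
|roots of det(T-λI)|: 0.9360, 0.1583, 0.0000.
ρ = 0.9360; 0.9360 < 1, so it converges for any x₀.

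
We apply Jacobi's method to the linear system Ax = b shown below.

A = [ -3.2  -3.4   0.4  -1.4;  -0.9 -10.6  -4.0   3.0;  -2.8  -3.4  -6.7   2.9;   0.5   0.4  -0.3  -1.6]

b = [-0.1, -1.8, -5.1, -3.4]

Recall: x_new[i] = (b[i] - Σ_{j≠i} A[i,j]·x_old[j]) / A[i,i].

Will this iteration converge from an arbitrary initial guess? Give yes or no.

yes

A = D + L + U where D = diag(-3.2, -10.6, -6.7, -1.6).
T_J = -D⁻¹(L+U): T[1,0] = -(-0.9)/(-10.6) = -0.0849; T[1,1] = 0.
  T[0,:] = [+0.0000  -1.0625  +0.1250  -0.4375]
  T[1,:] = [-0.0849  +0.0000  -0.3774  +0.2830]
  T[2,:] = [-0.4179  -0.5075  +0.0000  +0.4328]
  T[3,:] = [+0.3125  +0.2500  -0.1875  +0.0000]
eigenvalue magnitudes: 0.7387, 0.6035, 0.6035, 0.1761.
spectral radius ρ = 0.7387; 0.7387 < 1, so it converges for any x₀.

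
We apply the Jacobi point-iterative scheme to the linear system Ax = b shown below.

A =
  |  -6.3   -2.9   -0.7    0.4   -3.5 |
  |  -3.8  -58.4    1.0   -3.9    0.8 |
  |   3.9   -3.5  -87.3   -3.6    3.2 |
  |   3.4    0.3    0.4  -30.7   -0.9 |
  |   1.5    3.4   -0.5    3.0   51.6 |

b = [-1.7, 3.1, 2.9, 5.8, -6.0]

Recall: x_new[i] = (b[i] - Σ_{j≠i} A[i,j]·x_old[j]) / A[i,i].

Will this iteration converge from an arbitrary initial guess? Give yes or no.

yes

Let D = diag(-6.3, -58.4, -87.3, -30.7, 51.6); L, U the strict triangles.
T_J = -D⁻¹(L+U): T[2,3] = -(-3.6)/(-87.3) = -0.0412; T[2,2] = 0.
  T[0,:] = [+0.0000, -0.4603, -0.1111, +0.0635, -0.5556]
  T[1,:] = [-0.0651, +0.0000, +0.0171, -0.0668, +0.0137]
  T[2,:] = [+0.0447, -0.0401, +0.0000, -0.0412, +0.0367]
  T[3,:] = [+0.1107, +0.0098, +0.0130, +0.0000, -0.0293]
  T[4,:] = [-0.0291, -0.0659, +0.0097, -0.0581, +0.0000]
|eigenvalues of T|: 0.2499, 0.1455, 0.1455, 0.0413, 0.0218.
spectral radius ρ = 0.2499; 0.2499 < 1, so it converges for any x₀.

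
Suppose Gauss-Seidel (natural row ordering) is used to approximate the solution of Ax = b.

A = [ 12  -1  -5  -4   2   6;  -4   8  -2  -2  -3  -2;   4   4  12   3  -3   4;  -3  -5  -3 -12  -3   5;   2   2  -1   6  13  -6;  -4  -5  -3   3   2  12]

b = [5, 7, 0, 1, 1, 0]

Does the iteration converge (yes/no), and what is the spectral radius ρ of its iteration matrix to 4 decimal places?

Split A = D + L + U, D = diag(12, 8, 12, -12, 13, 12).
T_GS = -(D+L)⁻¹U: row 0 first, T[0,2] = -(-5)/(12) = +0.4167; later rows by forward substitution.
  T[0,:] = [+0.0000, +0.0833, +0.4167, +0.3333, -0.1667, -0.5000]
  T[1,:] = [+0.0000, +0.0417, +0.4583, +0.4167, +0.2917, +0.0000]
  T[2,:] = [+0.0000, -0.0417, -0.2917, -0.5000, +0.2083, -0.1667]
  T[3,:] = [+0.0000, -0.0278, -0.2222, -0.1319, -0.3819, +0.5833]
  T[4,:] = [+0.0000, -0.0096, -0.0545, -0.0929, +0.1731, +0.2564]
  T[5,:] = [+0.0000, +0.0433, +0.3216, +0.2082, +0.1847, -0.3969]
|roots of det(T-λI)|: 0.8399, 0.3055, 0.1951, 0.1951, 0.0205, 0.0000.
ρ(T) = max|λ| = 0.8399; 0.8399 < 1: convergent.

yes, ρ = 0.8399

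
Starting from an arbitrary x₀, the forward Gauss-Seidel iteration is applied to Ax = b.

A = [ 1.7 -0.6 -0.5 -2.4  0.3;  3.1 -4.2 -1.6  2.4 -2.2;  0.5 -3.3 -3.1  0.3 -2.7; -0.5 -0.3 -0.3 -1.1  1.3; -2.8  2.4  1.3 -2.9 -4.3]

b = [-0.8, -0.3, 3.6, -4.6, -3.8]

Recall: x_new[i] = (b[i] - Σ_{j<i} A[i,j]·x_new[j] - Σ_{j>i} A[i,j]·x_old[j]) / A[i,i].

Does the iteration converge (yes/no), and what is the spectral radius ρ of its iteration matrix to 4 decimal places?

no, ρ = 1.3118

Write A = D+L+U with D = diag(1.7, -4.2, -3.1, -1.1, -4.3).
T_GS = -(D+L)⁻¹U: row 0 first, T[0,2] = -(-0.5)/(1.7) = +0.2941; later rows by forward substitution.
  T[0,:] = [+0.0000  +0.3529  +0.2941  +1.4118  -0.1765]
  T[1,:] = [+0.0000  +0.2605  -0.1639  +1.6134  -0.6541]
  T[2,:] = [+0.0000  -0.2204  +0.2219  -1.3931  -0.2032]
  T[3,:] = [+0.0000  -0.1714  -0.1495  -0.7018  +1.4958]
  T[4,:] = [+0.0000  -0.0355  -0.1151  +0.0334  -1.3204]
|λ(T)| sorted: 1.3118, 0.7113, 0.5046, 0.0213, 0.0000.
ρ(T) = max|λ| = 1.3118; 1.3118 > 1 ⇒ diverges.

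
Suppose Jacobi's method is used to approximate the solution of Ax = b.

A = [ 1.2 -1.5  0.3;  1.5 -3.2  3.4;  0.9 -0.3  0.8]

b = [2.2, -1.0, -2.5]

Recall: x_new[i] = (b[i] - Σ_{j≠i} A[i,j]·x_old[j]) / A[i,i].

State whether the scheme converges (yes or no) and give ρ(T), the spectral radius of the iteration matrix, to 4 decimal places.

Write A = D+L+U with D = diag(1.2, -3.2, 0.8).
Jacobi: T = -D⁻¹(L+U), T[2,1] = -(-0.3)/(0.8) = +0.3750; T[2,2] = 0.
  T[0,:] = [+0.0000 +1.2500 -0.2500]
  T[1,:] = [+0.4688 +0.0000 +1.0625]
  T[2,:] = [-1.1250 +0.3750 +0.0000]
eigenvalue magnitudes: 1.5111, 1.0089, 1.0089.
ρ = 1.5111; 1.5111 > 1 ⇒ diverges.

no, ρ = 1.5111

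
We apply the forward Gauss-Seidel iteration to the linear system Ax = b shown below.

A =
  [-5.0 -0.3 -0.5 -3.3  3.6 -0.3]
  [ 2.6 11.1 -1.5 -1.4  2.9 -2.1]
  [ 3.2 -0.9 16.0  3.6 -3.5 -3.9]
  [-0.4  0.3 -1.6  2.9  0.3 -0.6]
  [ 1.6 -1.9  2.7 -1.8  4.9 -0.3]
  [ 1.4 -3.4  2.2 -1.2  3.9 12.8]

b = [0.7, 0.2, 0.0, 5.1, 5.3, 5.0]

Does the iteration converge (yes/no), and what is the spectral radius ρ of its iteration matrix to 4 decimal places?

Diagonal D = diag(-5, 11.1, 16, 2.9, 4.9, 12.8); L, U strict lower/upper.
Gauss-Seidel: T = -(D+L)⁻¹U, row 0 first, T[0,5] = -(-0.3)/(-5) = -0.0600; later rows by forward substitution.
  T[0,:] = [+0.0000, -0.0600, -0.1000, -0.6600, +0.7200, -0.0600]
  T[1,:] = [+0.0000, +0.0141, +0.1586, +0.2807, -0.4299, +0.2032]
  T[2,:] = [+0.0000, +0.0128, +0.0289, -0.0772, +0.0506, +0.2672]
  T[3,:] = [+0.0000, -0.0027, -0.0142, -0.1627, +0.0682, +0.3250]
  T[4,:] = [+0.0000, +0.0170, +0.0730, +0.3071, -0.4046, +0.1318]
  T[5,:] = [+0.0000, +0.0027, +0.0245, +0.0512, -0.0720, +0.0049]
|roots of det(T-λI)|: 0.5005, 0.0871, 0.0668, 0.0668, 0.0065, 0.0000.
ρ = 0.5005; 0.5005 < 1: convergent.

yes, ρ = 0.5005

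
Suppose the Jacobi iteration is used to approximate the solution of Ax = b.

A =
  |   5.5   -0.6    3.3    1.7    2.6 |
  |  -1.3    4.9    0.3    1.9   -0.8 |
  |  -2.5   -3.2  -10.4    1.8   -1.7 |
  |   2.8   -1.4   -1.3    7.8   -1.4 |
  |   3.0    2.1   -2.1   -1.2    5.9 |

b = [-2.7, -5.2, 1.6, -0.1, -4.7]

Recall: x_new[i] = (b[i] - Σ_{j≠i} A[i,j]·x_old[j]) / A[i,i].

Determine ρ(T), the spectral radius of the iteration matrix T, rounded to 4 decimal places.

A = D + L + U where D = diag(5.5, 4.9, -10.4, 7.8, 5.9).
Jacobi: T = -D⁻¹(L+U), T[2,3] = -(1.8)/(-10.4) = +0.1731; T[2,2] = 0.
  T[0,:] = [+0.0000  +0.1091  -0.6000  -0.3091  -0.4727]
  T[1,:] = [+0.2653  +0.0000  -0.0612  -0.3878  +0.1633]
  T[2,:] = [-0.2404  -0.3077  +0.0000  +0.1731  -0.1635]
  T[3,:] = [-0.3590  +0.1795  +0.1667  +0.0000  +0.1795]
  T[4,:] = [-0.5085  -0.3559  +0.3559  +0.2034  +0.0000]
|roots of det(T-λI)|: 0.8938, 0.5460, 0.4076, 0.4076, 0.0731.
spectral radius ρ = 0.8938; 0.8938 < 1, so it converges for any x₀.

0.8938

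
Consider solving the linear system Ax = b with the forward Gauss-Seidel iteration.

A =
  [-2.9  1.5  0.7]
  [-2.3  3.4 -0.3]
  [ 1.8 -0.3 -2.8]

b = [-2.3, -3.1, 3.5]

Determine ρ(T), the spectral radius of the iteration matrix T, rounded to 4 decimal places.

0.5332

A = D + L + U where D = diag(-2.9, 3.4, -2.8).
GS T = -(D+L)⁻¹U: row 0 first, T[0,2] = -(0.7)/(-2.9) = +0.2414; later rows by forward substitution.
  T[0,:] = [+0.0000 +0.5172 +0.2414]
  T[1,:] = [+0.0000 +0.3499 +0.2515]
  T[2,:] = [+0.0000 +0.2950 +0.1282]
|λ(T)| sorted: 0.5332, 0.0550, 0.0000.
ρ(T) = max|λ| = 0.5332; 0.5332 < 1, so it converges for any x₀.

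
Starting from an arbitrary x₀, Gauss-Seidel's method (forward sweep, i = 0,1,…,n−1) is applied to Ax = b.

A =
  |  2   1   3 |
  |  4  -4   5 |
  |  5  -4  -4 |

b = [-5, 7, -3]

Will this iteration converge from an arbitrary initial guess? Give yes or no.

no

A = D + L + U where D = diag(2, -4, -4).
GS T = -(D+L)⁻¹U: row 0 first, T[0,1] = -(1)/(2) = -0.5000; later rows by forward substitution.
  T[0,:] = [+0.0000, -0.5000, -1.5000]
  T[1,:] = [+0.0000, -0.5000, -0.2500]
  T[2,:] = [+0.0000, -0.1250, -1.6250]
eigenvalue magnitudes: 1.6521, 0.4729, 0.0000.
spectral radius ρ = 1.6521; 1.6521 > 1, so it fails to converge.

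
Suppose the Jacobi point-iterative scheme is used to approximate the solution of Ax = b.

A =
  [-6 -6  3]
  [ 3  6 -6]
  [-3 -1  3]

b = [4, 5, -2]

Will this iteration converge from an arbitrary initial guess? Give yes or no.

Write A = D+L+U with D = diag(-6, 6, 3).
T_J = -D⁻¹(L+U): T[2,0] = -(-3)/(3) = +1.0000; T[2,2] = 0.
  T[0,:] = [+0.0000 -1.0000 +0.5000]
  T[1,:] = [-0.5000 +0.0000 +1.0000]
  T[2,:] = [+1.0000 +0.3333 +0.0000]
|roots of det(T-λI)|: 1.4435, 0.8663, 0.8663.
ρ(T) = max|λ| = 1.4435; 1.4435 > 1 ⇒ diverges.

no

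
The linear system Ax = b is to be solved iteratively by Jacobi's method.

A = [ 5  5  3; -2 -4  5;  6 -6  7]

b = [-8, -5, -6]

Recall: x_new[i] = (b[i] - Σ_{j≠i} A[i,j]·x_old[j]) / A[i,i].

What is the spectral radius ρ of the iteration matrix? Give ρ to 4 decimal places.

Let D = diag(5, -4, 7); L, U the strict triangles.
T_J = -D⁻¹(L+U): T[2,1] = -(-6)/(7) = +0.8571; T[2,2] = 0.
  T[0,:] = [+0.0000  -1.0000  -0.6000]
  T[1,:] = [-0.5000  +0.0000  +1.2500]
  T[2,:] = [-0.8571  +0.8571  +0.0000]
|roots of det(T-λI)|: 1.6941, 0.8856, 0.8856.
ρ(T) = max|λ| = 1.6941; 1.6941 > 1 ⇒ diverges.

1.6941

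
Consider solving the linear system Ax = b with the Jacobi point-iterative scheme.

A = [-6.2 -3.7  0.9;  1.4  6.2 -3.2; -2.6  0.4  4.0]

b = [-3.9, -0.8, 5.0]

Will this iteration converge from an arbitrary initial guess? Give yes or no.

yes

Split A = D + L + U, D = diag(-6.2, 6.2, 4).
T_J = -D⁻¹(L+U): T[1,2] = -(-3.2)/(6.2) = +0.5161; T[1,1] = 0.
  T[0,:] = [+0.0000  -0.5968  +0.1452]
  T[1,:] = [-0.2258  +0.0000  +0.5161]
  T[2,:] = [+0.6500  -0.1000  +0.0000]
moduli |λ_i(T)| = 0.6826, 0.5371, 0.5371.
ρ(T) = max|λ| = 0.6826; 0.6826 < 1 ⇒ converges.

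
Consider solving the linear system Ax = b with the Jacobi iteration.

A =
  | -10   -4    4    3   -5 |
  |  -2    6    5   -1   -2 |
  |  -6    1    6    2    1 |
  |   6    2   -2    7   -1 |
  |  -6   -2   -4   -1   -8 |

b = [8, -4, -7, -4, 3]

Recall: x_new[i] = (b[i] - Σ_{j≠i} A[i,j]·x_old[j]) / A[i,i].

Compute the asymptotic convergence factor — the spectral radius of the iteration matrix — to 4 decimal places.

1.1822

Diagonal D = diag(-10, 6, 6, 7, -8); L, U strict lower/upper.
Jacobi: T = -D⁻¹(L+U), T[0,4] = -(-5)/(-10) = -0.5000; T[0,0] = 0.
  T[0,:] = [+0.0000  -0.4000  +0.4000  +0.3000  -0.5000]
  T[1,:] = [+0.3333  +0.0000  -0.8333  +0.1667  +0.3333]
  T[2,:] = [+1.0000  -0.1667  +0.0000  -0.3333  -0.1667]
  T[3,:] = [-0.8571  -0.2857  +0.2857  +0.0000  +0.1429]
  T[4,:] = [-0.7500  -0.2500  -0.5000  -0.1250  +0.0000]
|roots of det(T-λI)|: 1.1822, 0.7019, 0.7019, 0.5141, 0.5141.
ρ(T) = max|λ| = 1.1822; 1.1822 > 1, so it fails to converge.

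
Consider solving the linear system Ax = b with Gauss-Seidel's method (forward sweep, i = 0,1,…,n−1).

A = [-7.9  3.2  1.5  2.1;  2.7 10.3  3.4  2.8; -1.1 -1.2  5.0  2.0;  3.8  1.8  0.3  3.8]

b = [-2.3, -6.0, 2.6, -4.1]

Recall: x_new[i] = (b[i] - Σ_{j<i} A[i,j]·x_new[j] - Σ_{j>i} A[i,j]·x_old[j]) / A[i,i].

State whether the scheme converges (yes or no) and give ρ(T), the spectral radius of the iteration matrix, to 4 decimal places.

Let D = diag(-7.9, 10.3, 5, 3.8); L, U the strict triangles.
GS T = -(D+L)⁻¹U: row 0 first, T[0,3] = -(2.1)/(-7.9) = +0.2658; later rows by forward substitution.
  T[0,:] = [+0.0000 +0.4051 +0.1899 +0.2658]
  T[1,:] = [+0.0000 -0.1062 -0.3799 -0.3415]
  T[2,:] = [+0.0000 +0.0636 -0.0494 -0.4235]
  T[3,:] = [+0.0000 -0.3598 -0.0060 -0.0706]
|roots of det(T-λI)|: 0.5540, 0.3107, 0.3107, 0.0000.
spectral radius ρ = 0.5540; 0.5540 < 1: convergent.

yes, ρ = 0.5540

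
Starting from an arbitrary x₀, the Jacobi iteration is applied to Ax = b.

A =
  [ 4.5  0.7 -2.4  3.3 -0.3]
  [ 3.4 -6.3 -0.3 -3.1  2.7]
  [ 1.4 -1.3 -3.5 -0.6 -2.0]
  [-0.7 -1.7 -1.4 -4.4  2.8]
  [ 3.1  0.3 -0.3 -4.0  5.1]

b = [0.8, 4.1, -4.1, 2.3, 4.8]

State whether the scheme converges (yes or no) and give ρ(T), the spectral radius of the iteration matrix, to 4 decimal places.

no, ρ = 1.2107

A = D + L + U where D = diag(4.5, -6.3, -3.5, -4.4, 5.1).
T_J = -D⁻¹(L+U): T[3,0] = -(-0.7)/(-4.4) = -0.1591; T[3,3] = 0.
  T[0,:] = [+0.0000  -0.1556  +0.5333  -0.7333  +0.0667]
  T[1,:] = [+0.5397  +0.0000  -0.0476  -0.4921  +0.4286]
  T[2,:] = [+0.4000  -0.3714  +0.0000  -0.1714  -0.5714]
  T[3,:] = [-0.1591  -0.3864  -0.3182  +0.0000  +0.6364]
  T[4,:] = [-0.6078  -0.0588  +0.0588  +0.7843  +0.0000]
|roots of det(T-λI)|: 1.2107, 0.8013, 0.8013, 0.3611, 0.3611.
ρ = 1.2107; 1.2107 > 1 ⇒ diverges.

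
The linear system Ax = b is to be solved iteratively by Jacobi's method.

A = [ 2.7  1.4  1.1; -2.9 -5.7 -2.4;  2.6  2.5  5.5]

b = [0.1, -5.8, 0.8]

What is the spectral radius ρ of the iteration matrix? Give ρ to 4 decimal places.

0.9277

Diagonal D = diag(2.7, -5.7, 5.5); L, U strict lower/upper.
T_J = -D⁻¹(L+U): T[1,2] = -(-2.4)/(-5.7) = -0.4211; T[1,1] = 0.
  T[0,:] = [+0.0000, -0.5185, -0.4074]
  T[1,:] = [-0.5088, +0.0000, -0.4211]
  T[2,:] = [-0.4727, -0.4545, +0.0000]
eigenvalue magnitudes: 0.9277, 0.5122, 0.4155.
ρ = 0.9277; 0.9277 < 1: convergent.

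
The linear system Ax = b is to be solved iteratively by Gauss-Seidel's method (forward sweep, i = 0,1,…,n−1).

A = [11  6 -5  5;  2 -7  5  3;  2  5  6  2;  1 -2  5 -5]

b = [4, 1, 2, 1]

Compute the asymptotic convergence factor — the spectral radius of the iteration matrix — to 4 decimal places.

Split A = D + L + U, D = diag(11, -7, 6, -5).
T_GS = -(D+L)⁻¹U: row 0 first, T[0,2] = -(-5)/(11) = +0.4545; later rows by forward substitution.
  T[0,:] = [+0.0000, -0.5455, +0.4545, -0.4545]
  T[1,:] = [+0.0000, -0.1558, +0.8442, +0.2987]
  T[2,:] = [+0.0000, +0.3117, -0.8550, -0.4307]
  T[3,:] = [+0.0000, +0.2649, -1.1017, -0.6411]
eigenvalue magnitudes: 1.6639, 0.1311, 0.1191, 0.0000.
ρ(T) = max|λ| = 1.6639; 1.6639 > 1: divergent.

1.6639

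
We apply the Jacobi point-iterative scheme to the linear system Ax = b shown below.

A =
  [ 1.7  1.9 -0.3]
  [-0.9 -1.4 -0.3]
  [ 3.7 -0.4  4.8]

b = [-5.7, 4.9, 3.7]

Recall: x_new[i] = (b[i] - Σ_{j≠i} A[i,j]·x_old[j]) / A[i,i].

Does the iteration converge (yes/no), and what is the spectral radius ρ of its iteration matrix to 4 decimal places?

yes, ρ = 0.8853

Write A = D+L+U with D = diag(1.7, -1.4, 4.8).
T_J = -D⁻¹(L+U): T[2,1] = -(-0.4)/(4.8) = +0.0833; T[2,2] = 0.
  T[0,:] = [+0.0000, -1.1176, +0.1765]
  T[1,:] = [-0.6429, +0.0000, -0.2143]
  T[2,:] = [-0.7708, +0.0833, +0.0000]
|roots of det(T-λI)|: 0.8853, 0.4682, 0.4682.
ρ = 0.8853; 0.8853 < 1 ⇒ converges.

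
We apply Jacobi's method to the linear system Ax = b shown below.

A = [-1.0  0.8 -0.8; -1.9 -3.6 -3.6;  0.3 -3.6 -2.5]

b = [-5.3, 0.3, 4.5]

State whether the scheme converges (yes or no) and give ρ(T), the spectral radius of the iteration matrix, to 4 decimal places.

Let D = diag(-1, -3.6, -2.5); L, U the strict triangles.
Jacobi T = -D⁻¹(L+U): T[1,0] = -(-1.9)/(-3.6) = -0.5278; T[1,1] = 0.
  T[0,:] = [+0.0000, +0.8000, -0.8000]
  T[1,:] = [-0.5278, +0.0000, -1.0000]
  T[2,:] = [+0.1200, -1.4400, +0.0000]
moduli |λ_i(T)| = 1.2236, 0.7585, 0.7585.
ρ(T) = max|λ| = 1.2236; 1.2236 > 1: divergent.

no, ρ = 1.2236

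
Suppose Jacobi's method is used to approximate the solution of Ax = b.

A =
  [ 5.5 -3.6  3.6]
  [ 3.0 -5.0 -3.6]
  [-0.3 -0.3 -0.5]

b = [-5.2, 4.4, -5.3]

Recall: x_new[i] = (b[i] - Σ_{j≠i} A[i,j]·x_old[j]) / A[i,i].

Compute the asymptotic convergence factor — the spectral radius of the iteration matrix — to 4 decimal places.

1.2744

Let D = diag(5.5, -5, -0.5); L, U the strict triangles.
Jacobi T = -D⁻¹(L+U): T[1,2] = -(-3.6)/(-5) = -0.7200; T[1,1] = 0.
  T[0,:] = [+0.0000 +0.6545 -0.6545]
  T[1,:] = [+0.6000 +0.0000 -0.7200]
  T[2,:] = [-0.6000 -0.6000 +0.0000]
moduli |λ_i(T)| = 1.2744, 0.6378, 0.6378.
spectral radius ρ = 1.2744; 1.2744 > 1: divergent.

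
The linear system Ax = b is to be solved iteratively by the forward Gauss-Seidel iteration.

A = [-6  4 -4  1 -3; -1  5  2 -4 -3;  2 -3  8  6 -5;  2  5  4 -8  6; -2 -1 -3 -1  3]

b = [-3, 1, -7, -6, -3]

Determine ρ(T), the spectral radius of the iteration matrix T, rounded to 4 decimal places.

Split A = D + L + U, D = diag(-6, 5, 8, -8, 3).
GS T = -(D+L)⁻¹U: row 0 first, T[0,3] = -(1)/(-6) = +0.1667; later rows by forward substitution.
  T[0,:] = [+0.0000  +0.6667  -0.6667  +0.1667  -0.5000]
  T[1,:] = [+0.0000  +0.1333  -0.5333  +0.8333  +0.5000]
  T[2,:] = [+0.0000  -0.1167  -0.0333  -0.4792  +0.9375]
  T[3,:] = [+0.0000  +0.1917  -0.5167  +0.3229  +1.4062]
  T[4,:] = [+0.0000  +0.4361  -0.8278  +0.0174  +1.2396]
eigenvalue magnitudes: 1.5727, 0.7087, 0.7087, 0.1266, 0.0000.
ρ(T) = max|λ| = 1.5727; 1.5727 > 1 ⇒ diverges.

1.5727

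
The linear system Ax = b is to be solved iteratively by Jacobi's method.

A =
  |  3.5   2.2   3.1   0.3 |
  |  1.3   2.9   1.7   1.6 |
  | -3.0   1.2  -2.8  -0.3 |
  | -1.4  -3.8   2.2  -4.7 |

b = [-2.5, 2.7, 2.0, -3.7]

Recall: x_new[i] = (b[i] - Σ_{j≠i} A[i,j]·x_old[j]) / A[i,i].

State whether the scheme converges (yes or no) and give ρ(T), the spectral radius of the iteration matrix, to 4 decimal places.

no, ρ = 1.2029

A = D + L + U where D = diag(3.5, 2.9, -2.8, -4.7).
T_J = -D⁻¹(L+U): T[0,2] = -(3.1)/(3.5) = -0.8857; T[0,0] = 0.
  T[0,:] = [+0.0000, -0.6286, -0.8857, -0.0857]
  T[1,:] = [-0.4483, +0.0000, -0.5862, -0.5517]
  T[2,:] = [-1.0714, +0.4286, +0.0000, -0.1071]
  T[3,:] = [-0.2979, -0.8085, +0.4681, +0.0000]
|λ(T)| sorted: 1.2029, 0.9483, 0.9483, 0.5008.
spectral radius ρ = 1.2029; 1.2029 > 1, so it fails to converge.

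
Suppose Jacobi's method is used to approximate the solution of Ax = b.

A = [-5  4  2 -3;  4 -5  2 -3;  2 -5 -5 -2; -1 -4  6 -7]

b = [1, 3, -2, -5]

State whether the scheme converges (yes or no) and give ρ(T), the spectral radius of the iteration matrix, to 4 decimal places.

A = D + L + U where D = diag(-5, -5, -5, -7).
Jacobi T = -D⁻¹(L+U): T[1,0] = -(4)/(-5) = +0.8000; T[1,1] = 0.
  T[0,:] = [+0.0000 +0.8000 +0.4000 -0.6000]
  T[1,:] = [+0.8000 +0.0000 +0.4000 -0.6000]
  T[2,:] = [+0.4000 -1.0000 +0.0000 -0.4000]
  T[3,:] = [-0.1429 -0.5714 +0.8571 +0.0000]
moduli |λ_i(T)| = 1.1742, 0.8000, 0.7705, 0.7705.
ρ(T) = max|λ| = 1.1742; 1.1742 > 1, so it fails to converge.

no, ρ = 1.1742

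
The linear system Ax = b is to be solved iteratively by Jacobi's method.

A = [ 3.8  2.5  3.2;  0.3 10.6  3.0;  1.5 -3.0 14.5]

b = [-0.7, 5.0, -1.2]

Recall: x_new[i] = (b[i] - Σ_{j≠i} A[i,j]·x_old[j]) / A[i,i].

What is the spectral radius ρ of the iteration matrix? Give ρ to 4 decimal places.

Split A = D + L + U, D = diag(3.8, 10.6, 14.5).
Jacobi: T = -D⁻¹(L+U), T[2,1] = -(-3)/(14.5) = +0.2069; T[2,2] = 0.
  T[0,:] = [+0.0000, -0.6579, -0.8421]
  T[1,:] = [-0.0283, +0.0000, -0.2830]
  T[2,:] = [-0.1034, +0.2069, +0.0000]
moduli |λ_i(T)| = 0.3065, 0.2162, 0.2162.
spectral radius ρ = 0.3065; 0.3065 < 1, so it converges for any x₀.

0.3065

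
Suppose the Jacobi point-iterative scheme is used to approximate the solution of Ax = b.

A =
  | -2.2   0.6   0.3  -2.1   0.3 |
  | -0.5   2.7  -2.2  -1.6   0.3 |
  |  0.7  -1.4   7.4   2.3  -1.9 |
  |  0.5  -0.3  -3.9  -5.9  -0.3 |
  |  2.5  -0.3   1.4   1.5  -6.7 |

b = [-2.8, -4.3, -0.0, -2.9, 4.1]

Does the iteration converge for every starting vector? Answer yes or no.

Let D = diag(-2.2, 2.7, 7.4, -5.9, -6.7); L, U the strict triangles.
Jacobi: T = -D⁻¹(L+U), T[0,4] = -(0.3)/(-2.2) = +0.1364; T[0,0] = 0.
  T[0,:] = [+0.0000 +0.2727 +0.1364 -0.9545 +0.1364]
  T[1,:] = [+0.1852 +0.0000 +0.8148 +0.5926 -0.1111]
  T[2,:] = [-0.0946 +0.1892 +0.0000 -0.3108 +0.2568]
  T[3,:] = [+0.0847 -0.0508 -0.6610 +0.0000 -0.0508]
  T[4,:] = [+0.3731 -0.0448 +0.2090 +0.2239 +0.0000]
eigenvalue magnitudes: 0.8400, 0.6044, 0.4066, 0.4066, 0.0997.
ρ = 0.8400; 0.8400 < 1: convergent.

yes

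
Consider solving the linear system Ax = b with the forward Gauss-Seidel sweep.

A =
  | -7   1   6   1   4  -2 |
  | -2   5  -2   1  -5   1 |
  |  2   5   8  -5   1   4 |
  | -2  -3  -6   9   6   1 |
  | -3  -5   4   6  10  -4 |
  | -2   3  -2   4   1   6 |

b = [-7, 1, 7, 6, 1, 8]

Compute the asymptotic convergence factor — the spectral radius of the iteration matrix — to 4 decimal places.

Let D = diag(-7, 5, 8, 9, 10, 6); L, U the strict triangles.
Gauss-Seidel: T = -(D+L)⁻¹U, row 0 first, T[0,1] = -(1)/(-7) = +0.1429; later rows by forward substitution.
  T[0,:] = [+0.0000 +0.1429 +0.8571 +0.1429 +0.5714 -0.2857]
  T[1,:] = [+0.0000 +0.0571 +0.7429 -0.1429 +1.2286 -0.3143]
  T[2,:] = [+0.0000 -0.0714 -0.6786 +0.6786 -1.0357 -0.2321]
  T[3,:] = [+0.0000 +0.0032 -0.0143 +0.4365 -0.8206 -0.4341]
  T[4,:] = [+0.0000 +0.0981 +0.9086 -0.5619 +1.6924 +0.5105]
  T[5,:] = [+0.0000 -0.0232 -0.4538 +0.1479 -0.5040 +0.1889]
moduli |λ_i(T)| = 1.3726, 0.4280, 0.4024, 0.2429, 0.0553, 0.0000.
ρ(T) = max|λ| = 1.3726; 1.3726 > 1, so it fails to converge.

1.3726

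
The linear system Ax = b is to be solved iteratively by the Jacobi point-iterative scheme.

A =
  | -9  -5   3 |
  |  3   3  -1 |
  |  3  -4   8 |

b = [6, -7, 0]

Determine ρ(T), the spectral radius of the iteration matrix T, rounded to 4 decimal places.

0.8440

Diagonal D = diag(-9, 3, 8); L, U strict lower/upper.
Jacobi T = -D⁻¹(L+U): T[1,0] = -(3)/(3) = -1.0000; T[1,1] = 0.
  T[0,:] = [+0.0000  -0.5556  +0.3333]
  T[1,:] = [-1.0000  +0.0000  +0.3333]
  T[2,:] = [-0.3750  +0.5000  +0.0000]
moduli |λ_i(T)| = 0.8440, 0.6729, 0.1712.
spectral radius ρ = 0.8440; 0.8440 < 1: convergent.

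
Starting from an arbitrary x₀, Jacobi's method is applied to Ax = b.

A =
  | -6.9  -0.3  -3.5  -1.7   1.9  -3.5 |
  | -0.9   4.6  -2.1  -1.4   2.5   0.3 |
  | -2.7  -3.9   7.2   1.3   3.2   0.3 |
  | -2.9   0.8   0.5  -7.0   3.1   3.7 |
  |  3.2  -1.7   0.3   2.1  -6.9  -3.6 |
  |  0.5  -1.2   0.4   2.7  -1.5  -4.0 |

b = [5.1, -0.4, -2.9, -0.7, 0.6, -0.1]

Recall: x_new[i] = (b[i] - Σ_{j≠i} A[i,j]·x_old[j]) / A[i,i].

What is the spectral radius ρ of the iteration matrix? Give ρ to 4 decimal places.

1.1312

Write A = D+L+U with D = diag(-6.9, 4.6, 7.2, -7, -6.9, -4).
Jacobi T = -D⁻¹(L+U): T[5,3] = -(2.7)/(-4) = +0.6750; T[5,5] = 0.
  T[0,:] = [+0.0000, -0.0435, -0.5072, -0.2464, +0.2754, -0.5072]
  T[1,:] = [+0.1957, +0.0000, +0.4565, +0.3043, -0.5435, -0.0652]
  T[2,:] = [+0.3750, +0.5417, +0.0000, -0.1806, -0.4444, -0.0417]
  T[3,:] = [-0.4143, +0.1143, +0.0714, +0.0000, +0.4429, +0.5286]
  T[4,:] = [+0.4638, -0.2464, +0.0435, +0.3043, +0.0000, -0.5217]
  T[5,:] = [+0.1250, -0.3000, +0.1000, +0.6750, -0.3750, +0.0000]
|λ(T)| sorted: 1.1312, 0.7948, 0.4489, 0.3583, 0.3583, 0.2941.
ρ = 1.1312; 1.1312 > 1 ⇒ diverges.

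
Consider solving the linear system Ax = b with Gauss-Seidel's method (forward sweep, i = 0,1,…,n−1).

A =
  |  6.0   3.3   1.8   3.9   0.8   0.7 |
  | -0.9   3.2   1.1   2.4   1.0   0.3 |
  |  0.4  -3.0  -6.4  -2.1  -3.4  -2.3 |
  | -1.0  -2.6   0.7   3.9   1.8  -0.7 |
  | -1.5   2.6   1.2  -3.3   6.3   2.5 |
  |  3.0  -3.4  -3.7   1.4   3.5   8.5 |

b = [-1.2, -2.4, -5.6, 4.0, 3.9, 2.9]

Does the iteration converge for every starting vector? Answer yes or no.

no

Split A = D + L + U, D = diag(6, 3.2, -6.4, 3.9, 6.3, 8.5).
GS T = -(D+L)⁻¹U: row 0 first, T[0,5] = -(0.7)/(6) = -0.1167; later rows by forward substitution.
  T[0,:] = [+0.0000  -0.5500  -0.3000  -0.6500  -0.1333  -0.1167]
  T[1,:] = [+0.0000  -0.1547  -0.4281  -0.9328  -0.3500  -0.1266]
  T[2,:] = [+0.0000  +0.0381  +0.1819  +0.0685  -0.3755  -0.3073]
  T[3,:] = [+0.0000  -0.2510  -0.3950  -0.8008  -0.6617  +0.1204]
  T[4,:] = [+0.0000  -0.2059  -0.1363  -0.2023  -0.1624  -0.2508]
  T[5,:] = [+0.0000  +0.2749  +0.1350  +0.1013  -0.0806  -0.0598]
|λ(T)| sorted: 1.2331, 0.3145, 0.3145, 0.2548, 0.1290, 0.0000.
ρ(T) = max|λ| = 1.2331; 1.2331 > 1, so it fails to converge.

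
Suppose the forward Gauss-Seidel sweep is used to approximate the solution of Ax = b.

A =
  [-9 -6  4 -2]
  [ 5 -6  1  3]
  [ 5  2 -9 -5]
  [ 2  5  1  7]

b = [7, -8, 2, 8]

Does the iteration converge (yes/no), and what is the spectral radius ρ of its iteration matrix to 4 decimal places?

yes, ρ = 0.8476

Split A = D + L + U, D = diag(-9, -6, -9, 7).
Gauss-Seidel: T = -(D+L)⁻¹U, row 0 first, T[0,1] = -(-6)/(-9) = -0.6667; later rows by forward substitution.
  T[0,:] = [+0.0000 -0.6667 +0.4444 -0.2222]
  T[1,:] = [+0.0000 -0.5556 +0.5370 +0.3148]
  T[2,:] = [+0.0000 -0.4938 +0.3663 -0.6091]
  T[3,:] = [+0.0000 +0.6578 -0.5629 -0.0744]
eigenvalue magnitudes: 0.8476, 0.5458, 0.0381, 0.0000.
ρ(T) = max|λ| = 0.8476; 0.8476 < 1: convergent.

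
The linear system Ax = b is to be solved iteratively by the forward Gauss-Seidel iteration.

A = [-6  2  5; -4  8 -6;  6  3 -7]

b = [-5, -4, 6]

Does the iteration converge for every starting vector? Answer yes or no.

no

Write A = D+L+U with D = diag(-6, 8, -7).
GS T = -(D+L)⁻¹U: row 0 first, T[0,2] = -(5)/(-6) = +0.8333; later rows by forward substitution.
  T[0,:] = [+0.0000 +0.3333 +0.8333]
  T[1,:] = [+0.0000 +0.1667 +1.1667]
  T[2,:] = [+0.0000 +0.3571 +1.2143]
|roots of det(T-λI)|: 1.5218, 0.1408, 0.0000.
ρ = 1.5218; 1.5218 > 1, so it fails to converge.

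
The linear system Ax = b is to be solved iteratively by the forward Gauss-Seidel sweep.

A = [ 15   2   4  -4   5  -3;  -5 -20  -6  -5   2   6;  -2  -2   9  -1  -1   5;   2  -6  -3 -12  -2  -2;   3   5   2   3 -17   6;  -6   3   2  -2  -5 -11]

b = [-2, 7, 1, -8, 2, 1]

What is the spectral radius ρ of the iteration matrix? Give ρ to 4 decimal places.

Split A = D + L + U, D = diag(15, -20, 9, -12, -17, -11).
GS T = -(D+L)⁻¹U: row 0 first, T[0,1] = -(2)/(15) = -0.1333; later rows by forward substitution.
  T[0,:] = [+0.0000 -0.1333 -0.2667 +0.2667 -0.3333 +0.2000]
  T[1,:] = [+0.0000 +0.0333 -0.2333 -0.3167 +0.1833 +0.2500]
  T[2,:] = [+0.0000 -0.0222 -0.1111 +0.1000 +0.0778 -0.4556]
  T[3,:] = [+0.0000 -0.0333 +0.1000 +0.1778 -0.3333 -0.1444]
  T[4,:] = [+0.0000 -0.0222 -0.1111 -0.0029 -0.0546 +0.3827]
  T[5,:] = [+0.0000 +0.0939 +0.0939 -0.2446 +0.3314 -0.2714]
|eigenvalues of T|: 0.5221, 0.4186, 0.4186, 0.0395, 0.0395, 0.0000.
spectral radius ρ = 0.5221; 0.5221 < 1: convergent.

0.5221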